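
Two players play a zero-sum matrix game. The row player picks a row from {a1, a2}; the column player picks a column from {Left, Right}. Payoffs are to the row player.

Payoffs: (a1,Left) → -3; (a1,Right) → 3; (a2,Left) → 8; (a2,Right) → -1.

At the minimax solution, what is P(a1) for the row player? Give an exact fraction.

Row minima: a1 → -3, a2 → -1; maximin = -1.
Column maxima: Left → 8, Right → 3; minimax = 3.
-1 ≠ 3, so there is no saddle point; optimal play is mixed.
Let the row player play a1 with probability p. Expected payoff against Left: (-3)p + 8(1−p) = −11p + 8; against Right: 3p + (-1)(1−p) = 4p − 1.
Setting these equal: −11p + 8 = 4p − 1 ⇒ −15p = -9 ⇒ p = 3/5, and the value is (-11)·(3/5) + 8 = 7/5.
For the column player: with q = P(Left), equating a1's and a2's payoffs gives −6q + 3 = 9q − 1 ⇒ q = 4/15.

3/5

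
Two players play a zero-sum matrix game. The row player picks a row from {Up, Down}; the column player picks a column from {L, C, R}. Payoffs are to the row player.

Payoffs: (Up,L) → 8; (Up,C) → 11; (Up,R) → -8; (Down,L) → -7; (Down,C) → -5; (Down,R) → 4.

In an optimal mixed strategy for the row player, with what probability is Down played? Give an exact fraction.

Row minima: Up → -8, Down → -7; maximin = -7.
Column maxima: L → 8, C → 11, R → 4; minimax = 4.
-7 ≠ 4, so there is no saddle point; optimal play is mixed.
C is strictly dominated by L (it gives the row player strictly more in every row), so the column player never plays it.
On the remaining 2×2 (Up, Down vs L, R):
Let the row player play Up with probability p. Expected payoff against L: 8p + (-7)(1−p) = 15p − 7; against R: (-8)p + 4(1−p) = −12p + 4.
Setting these equal: 15p − 7 = −12p + 4 ⇒ 27p = 11 ⇒ p = 11/27, and the value is (15)·(11/27) − 7 = -8/9.
For the column player: with q = P(L), equating Up's and Down's payoffs gives 16q − 8 = −11q + 4 ⇒ q = 4/9.

16/27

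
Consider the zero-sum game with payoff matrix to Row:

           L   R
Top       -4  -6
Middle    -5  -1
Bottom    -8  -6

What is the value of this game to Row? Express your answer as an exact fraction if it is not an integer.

Row minima: Top → -6, Middle → -5, Bottom → -8; maximin = -5.
Column maxima: L → -4, R → -1; minimax = -4.
-5 ≠ -4, so there is no saddle point; optimal play is mixed.
Bottom is strictly dominated by Middle, so Row never plays it.
On the remaining 2×2 (Top, Middle vs L, R):
Let Row play Top with probability p. Expected payoff against L: (-4)p + (-5)(1−p) = p − 5; against R: (-6)p + (-1)(1−p) = −5p − 1.
Setting these equal: p − 5 = −5p − 1 ⇒ 6p = 4 ⇒ p = 2/3, and the value is (1)·(2/3) − 5 = -13/3.
For Column: with q = P(L), equating Top's and Middle's payoffs gives 2q − 6 = −4q − 1 ⇒ q = 5/6.

-13/3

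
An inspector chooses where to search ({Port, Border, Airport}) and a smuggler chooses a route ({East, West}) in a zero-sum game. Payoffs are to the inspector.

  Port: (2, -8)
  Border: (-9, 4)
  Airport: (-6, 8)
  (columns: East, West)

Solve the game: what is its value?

-4/3

Row minima: Port → -8, Border → -9, Airport → -6; maximin = -6.
Column maxima: East → 2, West → 8; minimax = 2.
-6 ≠ 2, so there is no saddle point; optimal play is mixed.
Border is strictly dominated by Airport, so the inspector never plays it.
On the remaining 2×2 (Port, Airport vs East, West):
Let the inspector play Port with probability p. Expected payoff against East: 2p + (-6)(1−p) = 8p − 6; against West: (-8)p + 8(1−p) = −16p + 8.
Setting these equal: 8p − 6 = −16p + 8 ⇒ 24p = 14 ⇒ p = 7/12, and the value is (8)·(7/12) − 6 = -4/3.
For the smuggler: with q = P(East), equating Port's and Airport's payoffs gives 10q − 8 = −14q + 8 ⇒ q = 2/3.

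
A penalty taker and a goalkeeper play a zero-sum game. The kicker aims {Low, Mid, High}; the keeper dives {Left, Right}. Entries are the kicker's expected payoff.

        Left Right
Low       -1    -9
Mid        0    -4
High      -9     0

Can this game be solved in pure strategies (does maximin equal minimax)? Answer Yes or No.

Row minima: Low → -9, Mid → -4, High → -9; maximin = -4.
Column maxima: Left → 0, Right → 0; minimax = 0.
-4 ≠ 0, so no pure-strategy equilibrium exists.

No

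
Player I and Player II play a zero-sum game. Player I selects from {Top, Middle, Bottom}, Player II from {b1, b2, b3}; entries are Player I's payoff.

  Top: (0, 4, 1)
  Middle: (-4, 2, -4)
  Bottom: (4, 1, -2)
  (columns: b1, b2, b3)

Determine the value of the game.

Row minima: Top → 0, Middle → -4, Bottom → -2; maximin = 0.
Column maxima: b1 → 4, b2 → 4, b3 → 1; minimax = 1.
0 ≠ 1, so there is no saddle point; optimal play is mixed.
Middle is strictly dominated by Top, so Player I never plays it.
b2 is strictly dominated by b3 (it gives Player I strictly more in every row), so Player II never plays it.
On the remaining 2×2 (Top, Bottom vs b1, b3):
Let Player I play Top with probability p. Expected payoff against b1: 0p + 4(1−p) = −4p + 4; against b3: 1p + (-2)(1−p) = 3p − 2.
Setting these equal: −4p + 4 = 3p − 2 ⇒ −7p = -6 ⇒ p = 6/7, and the value is (-4)·(6/7) + 4 = 4/7.
For Player II: with q = P(b1), equating Top's and Bottom's payoffs gives −q + 1 = 6q − 2 ⇒ q = 3/7.

4/7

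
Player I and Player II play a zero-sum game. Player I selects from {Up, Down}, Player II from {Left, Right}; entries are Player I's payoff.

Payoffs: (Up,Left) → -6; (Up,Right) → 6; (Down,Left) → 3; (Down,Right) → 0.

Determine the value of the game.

6/5

Row minima: Up → -6, Down → 0; maximin = 0.
Column maxima: Left → 3, Right → 6; minimax = 3.
0 ≠ 3, so there is no saddle point; optimal play is mixed.
Let Player I play Up with probability p. Expected payoff against Left: (-6)p + 3(1−p) = −9p + 3; against Right: 6p + 0(1−p) = 6p.
Setting these equal: −9p + 3 = 6p ⇒ −15p = -3 ⇒ p = 1/5, and the value is (-9)·(1/5) + 3 = 6/5.
For Player II: with q = P(Left), equating Up's and Down's payoffs gives −12q + 6 = 3q ⇒ q = 2/5.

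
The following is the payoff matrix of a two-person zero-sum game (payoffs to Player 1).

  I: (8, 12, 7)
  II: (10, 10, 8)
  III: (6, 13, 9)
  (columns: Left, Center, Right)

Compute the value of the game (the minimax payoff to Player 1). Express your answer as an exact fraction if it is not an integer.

Row minima: I → 7, II → 8, III → 6; maximin = 8.
Column maxima: Left → 10, Center → 13, Right → 9; minimax = 9.
8 ≠ 9, so there is no saddle point; optimal play is mixed.
Center is strictly dominated by Right (it gives Player 1 strictly more in every row), so Player 2 never plays it.
With Center eliminated, I is strictly dominated by II (II gives Player 1 strictly more in every remaining column), so Player 1 never plays it.
On the remaining 2×2 (II, III vs Left, Right):
Let Player 1 play II with probability p. Expected payoff against Left: 10p + 6(1−p) = 4p + 6; against Right: 8p + 9(1−p) = −p + 9.
Setting these equal: 4p + 6 = −p + 9 ⇒ 5p = 3 ⇒ p = 3/5, and the value is (4)·(3/5) + 6 = 42/5.
For Player 2: with q = P(Left), equating II's and III's payoffs gives 2q + 8 = −3q + 9 ⇒ q = 1/5.

42/5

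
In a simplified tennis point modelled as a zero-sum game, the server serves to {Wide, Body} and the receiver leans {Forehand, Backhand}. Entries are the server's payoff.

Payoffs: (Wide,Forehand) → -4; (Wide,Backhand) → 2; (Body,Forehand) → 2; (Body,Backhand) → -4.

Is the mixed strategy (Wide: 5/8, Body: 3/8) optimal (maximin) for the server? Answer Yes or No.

No

Against Forehand this mix gives (5/8)·(-4) + (3/8)·2 = -7/4.
Against Backhand this mix gives (5/8)·2 + (3/8)·(-4) = -1/4.
The receiver will play Forehand, holding the server to -7/4. Shifting weight toward the row that does better against Forehand would raise this floor (the equalizing mix achieves -1 against both Forehand and Backhand), so the proposed strategy is not optimal.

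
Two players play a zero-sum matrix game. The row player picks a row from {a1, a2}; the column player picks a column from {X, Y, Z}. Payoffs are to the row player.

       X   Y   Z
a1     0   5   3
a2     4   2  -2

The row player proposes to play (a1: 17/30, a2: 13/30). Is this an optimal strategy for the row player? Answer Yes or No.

No

Against X this mix gives (17/30)·0 + (13/30)·4 = 26/15.
Against Y this mix gives (17/30)·5 + (13/30)·2 = 37/10.
Against Z this mix gives (17/30)·3 + (13/30)·(-2) = 5/6.
The column player will play Z, holding the row player to 5/6. Shifting weight toward the row that does better against Z would raise this floor (the equalizing mix achieves 4/3 against both Z and X), so the proposed strategy is not optimal.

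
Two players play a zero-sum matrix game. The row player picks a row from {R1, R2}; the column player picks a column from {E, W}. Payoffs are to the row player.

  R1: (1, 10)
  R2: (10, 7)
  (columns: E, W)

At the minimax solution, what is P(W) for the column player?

3/4

Row minima: R1 → 1, R2 → 7; maximin = 7.
Column maxima: E → 10, W → 10; minimax = 10.
7 ≠ 10, so there is no saddle point; optimal play is mixed.
Let the row player play R1 with probability p. Expected payoff against E: 1p + 10(1−p) = −9p + 10; against W: 10p + 7(1−p) = 3p + 7.
Setting these equal: −9p + 10 = 3p + 7 ⇒ −12p = -3 ⇒ p = 1/4, and the value is (-9)·(1/4) + 10 = 31/4.
For the column player: with q = P(E), equating R1's and R2's payoffs gives −9q + 10 = 3q + 7 ⇒ q = 1/4.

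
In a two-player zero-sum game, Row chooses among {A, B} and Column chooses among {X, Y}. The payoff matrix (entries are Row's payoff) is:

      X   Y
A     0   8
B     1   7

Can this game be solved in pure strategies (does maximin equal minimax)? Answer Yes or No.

Row minima: A → 0, B → 1; maximin = 1.
Column maxima: X → 1, Y → 8; minimax = 1.
maximin = minimax = 1, so a saddle point exists.

Yes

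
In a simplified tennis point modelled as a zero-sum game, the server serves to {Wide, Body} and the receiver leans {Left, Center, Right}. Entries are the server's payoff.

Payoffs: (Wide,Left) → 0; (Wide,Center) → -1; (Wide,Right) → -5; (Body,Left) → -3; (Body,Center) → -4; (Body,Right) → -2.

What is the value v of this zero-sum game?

-3

Row minima: Wide → -5, Body → -4; maximin = -4.
Column maxima: Left → 0, Center → -1, Right → -2; minimax = -2.
-4 ≠ -2, so there is no saddle point; optimal play is mixed.
Left is strictly dominated by Center (it gives the server strictly more in every row), so the receiver never plays it.
On the remaining 2×2 (Wide, Body vs Center, Right):
Let the server play Wide with probability p. Expected payoff against Center: (-1)p + (-4)(1−p) = 3p − 4; against Right: (-5)p + (-2)(1−p) = −3p − 2.
Setting these equal: 3p − 4 = −3p − 2 ⇒ 6p = 2 ⇒ p = 1/3, and the value is (3)·(1/3) − 4 = -3.
For the receiver: with q = P(Center), equating Wide's and Body's payoffs gives 4q − 5 = −2q − 2 ⇒ q = 1/2.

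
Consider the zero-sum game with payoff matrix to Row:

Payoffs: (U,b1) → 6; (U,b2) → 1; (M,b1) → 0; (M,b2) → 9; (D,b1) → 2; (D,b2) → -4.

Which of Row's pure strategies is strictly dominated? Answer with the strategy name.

U gives a strictly higher payoff than D against every column: 6 > 2, 1 > -4.
So D is strictly dominated and Row never plays it.

D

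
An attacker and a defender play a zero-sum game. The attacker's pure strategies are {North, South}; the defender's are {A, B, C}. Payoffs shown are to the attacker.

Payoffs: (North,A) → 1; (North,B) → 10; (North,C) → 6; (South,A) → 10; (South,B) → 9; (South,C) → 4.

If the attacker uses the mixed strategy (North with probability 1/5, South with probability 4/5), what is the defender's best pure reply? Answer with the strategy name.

C

If the defender plays A, the attacker's expected payoff is (1/5)·1 + (4/5)·10 = 41/5.
If the defender plays B, the attacker's expected payoff is (1/5)·10 + (4/5)·9 = 46/5.
If the defender plays C, the attacker's expected payoff is (1/5)·6 + (4/5)·4 = 22/5.
The defender minimizes the attacker's payoff; the smallest is 22/5, so the best response is C.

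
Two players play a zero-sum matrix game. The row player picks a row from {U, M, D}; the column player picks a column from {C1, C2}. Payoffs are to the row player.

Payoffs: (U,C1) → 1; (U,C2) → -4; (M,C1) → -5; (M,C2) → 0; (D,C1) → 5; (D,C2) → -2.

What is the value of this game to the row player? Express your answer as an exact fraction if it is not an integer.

-5/6

Row minima: U → -4, M → -5, D → -2; maximin = -2.
Column maxima: C1 → 5, C2 → 0; minimax = 0.
-2 ≠ 0, so there is no saddle point; optimal play is mixed.
U is strictly dominated by D, so the row player never plays it.
On the remaining 2×2 (M, D vs C1, C2):
Let the row player play M with probability p. Expected payoff against C1: (-5)p + 5(1−p) = −10p + 5; against C2: 0p + (-2)(1−p) = 2p − 2.
Setting these equal: −10p + 5 = 2p − 2 ⇒ −12p = -7 ⇒ p = 7/12, and the value is (-10)·(7/12) + 5 = -5/6.
For the column player: with q = P(C1), equating M's and D's payoffs gives −5q = 7q − 2 ⇒ q = 1/6.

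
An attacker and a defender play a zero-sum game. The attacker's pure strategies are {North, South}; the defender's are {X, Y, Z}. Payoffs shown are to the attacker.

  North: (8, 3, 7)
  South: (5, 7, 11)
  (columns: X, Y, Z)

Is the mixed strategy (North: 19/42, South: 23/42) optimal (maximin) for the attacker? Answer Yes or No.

No

Against X this mix gives (19/42)·8 + (23/42)·5 = 89/14.
Against Y this mix gives (19/42)·3 + (23/42)·7 = 109/21.
Against Z this mix gives (19/42)·7 + (23/42)·11 = 193/21.
The defender will play Y, holding the attacker to 109/21. Shifting weight toward the row that does better against Y would raise this floor (the equalizing mix achieves 41/7 against both Y and X), so the proposed strategy is not optimal.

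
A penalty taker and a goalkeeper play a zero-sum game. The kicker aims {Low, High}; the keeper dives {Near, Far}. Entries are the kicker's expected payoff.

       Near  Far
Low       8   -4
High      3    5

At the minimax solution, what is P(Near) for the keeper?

9/14

Row minima: Low → -4, High → 3; maximin = 3.
Column maxima: Near → 8, Far → 5; minimax = 5.
3 ≠ 5, so there is no saddle point; optimal play is mixed.
Let the kicker play Low with probability p. Expected payoff against Near: 8p + 3(1−p) = 5p + 3; against Far: (-4)p + 5(1−p) = −9p + 5.
Setting these equal: 5p + 3 = −9p + 5 ⇒ 14p = 2 ⇒ p = 1/7, and the value is (5)·(1/7) + 3 = 26/7.
For the keeper: with q = P(Near), equating Low's and High's payoffs gives 12q − 4 = −2q + 5 ⇒ q = 9/14.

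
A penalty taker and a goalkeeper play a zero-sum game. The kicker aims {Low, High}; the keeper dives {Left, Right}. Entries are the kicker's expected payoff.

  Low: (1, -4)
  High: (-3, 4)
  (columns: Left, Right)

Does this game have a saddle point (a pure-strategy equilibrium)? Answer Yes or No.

No

Row minima: Low → -4, High → -3; maximin = -3.
Column maxima: Left → 1, Right → 4; minimax = 1.
-3 ≠ 1, so no pure-strategy equilibrium exists.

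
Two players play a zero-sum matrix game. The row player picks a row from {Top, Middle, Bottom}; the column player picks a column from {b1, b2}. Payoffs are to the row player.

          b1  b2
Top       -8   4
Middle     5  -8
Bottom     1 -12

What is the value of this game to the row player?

Row minima: Top → -8, Middle → -8, Bottom → -12; maximin = -8.
Column maxima: b1 → 5, b2 → 4; minimax = 4.
-8 ≠ 4, so there is no saddle point; optimal play is mixed.
Bottom is strictly dominated by Middle, so the row player never plays it.
On the remaining 2×2 (Top, Middle vs b1, b2):
Let the row player play Top with probability p. Expected payoff against b1: (-8)p + 5(1−p) = −13p + 5; against b2: 4p + (-8)(1−p) = 12p − 8.
Setting these equal: −13p + 5 = 12p − 8 ⇒ −25p = -13 ⇒ p = 13/25, and the value is (-13)·(13/25) + 5 = -44/25.
For the column player: with q = P(b1), equating Top's and Middle's payoffs gives −12q + 4 = 13q − 8 ⇒ q = 12/25.

-44/25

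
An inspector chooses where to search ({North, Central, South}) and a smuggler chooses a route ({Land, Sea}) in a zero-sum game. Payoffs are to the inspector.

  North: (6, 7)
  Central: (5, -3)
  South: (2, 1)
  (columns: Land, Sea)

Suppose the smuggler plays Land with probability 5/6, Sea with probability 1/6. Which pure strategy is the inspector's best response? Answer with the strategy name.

Expected payoff of North: (5/6)·6 + (1/6)·7 = 37/6.
Expected payoff of Central: (5/6)·5 + (1/6)·(-3) = 11/3.
Expected payoff of South: (5/6)·2 + (1/6)·1 = 11/6.
The largest is 37/6, so the inspector's best response is North.

North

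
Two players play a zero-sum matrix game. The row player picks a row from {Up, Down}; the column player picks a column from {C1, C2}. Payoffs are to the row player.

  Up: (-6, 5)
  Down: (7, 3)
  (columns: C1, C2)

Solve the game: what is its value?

53/15

Row minima: Up → -6, Down → 3; maximin = 3.
Column maxima: C1 → 7, C2 → 5; minimax = 5.
3 ≠ 5, so there is no saddle point; optimal play is mixed.
Let the row player play Up with probability p. Expected payoff against C1: (-6)p + 7(1−p) = −13p + 7; against C2: 5p + 3(1−p) = 2p + 3.
Setting these equal: −13p + 7 = 2p + 3 ⇒ −15p = -4 ⇒ p = 4/15, and the value is (-13)·(4/15) + 7 = 53/15.
For the column player: with q = P(C1), equating Up's and Down's payoffs gives −11q + 5 = 4q + 3 ⇒ q = 2/15.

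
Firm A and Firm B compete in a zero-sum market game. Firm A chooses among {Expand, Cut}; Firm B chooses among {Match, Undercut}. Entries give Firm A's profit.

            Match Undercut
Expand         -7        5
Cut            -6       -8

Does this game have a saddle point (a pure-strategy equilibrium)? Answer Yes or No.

Row minima: Expand → -7, Cut → -8; maximin = -7.
Column maxima: Match → -6, Undercut → 5; minimax = -6.
-7 ≠ -6, so no pure-strategy equilibrium exists.

No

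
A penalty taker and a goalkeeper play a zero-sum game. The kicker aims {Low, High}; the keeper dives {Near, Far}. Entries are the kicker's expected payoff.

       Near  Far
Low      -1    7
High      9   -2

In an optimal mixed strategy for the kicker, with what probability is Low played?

11/19

Row minima: Low → -1, High → -2; maximin = -1.
Column maxima: Near → 9, Far → 7; minimax = 7.
-1 ≠ 7, so there is no saddle point; optimal play is mixed.
Let the kicker play Low with probability p. Expected payoff against Near: (-1)p + 9(1−p) = −10p + 9; against Far: 7p + (-2)(1−p) = 9p − 2.
Setting these equal: −10p + 9 = 9p − 2 ⇒ −19p = -11 ⇒ p = 11/19, and the value is (-10)·(11/19) + 9 = 61/19.
For the keeper: with q = P(Near), equating Low's and High's payoffs gives −8q + 7 = 11q − 2 ⇒ q = 9/19.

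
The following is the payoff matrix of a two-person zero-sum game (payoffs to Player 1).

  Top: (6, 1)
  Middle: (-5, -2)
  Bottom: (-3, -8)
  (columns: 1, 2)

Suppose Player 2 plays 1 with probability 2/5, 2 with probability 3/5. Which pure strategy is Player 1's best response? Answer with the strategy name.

Expected payoff of Top: (2/5)·6 + (3/5)·1 = 3.
Expected payoff of Middle: (2/5)·(-5) + (3/5)·(-2) = -16/5.
Expected payoff of Bottom: (2/5)·(-3) + (3/5)·(-8) = -6.
The largest is 3, so Player 1's best response is Top.

Top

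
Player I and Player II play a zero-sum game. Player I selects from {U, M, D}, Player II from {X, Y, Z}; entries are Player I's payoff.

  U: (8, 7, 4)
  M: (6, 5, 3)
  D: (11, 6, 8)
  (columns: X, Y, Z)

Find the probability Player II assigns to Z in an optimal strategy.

1/5

Row minima: U → 4, M → 3, D → 6; maximin = 6.
Column maxima: X → 11, Y → 7, Z → 8; minimax = 7.
6 ≠ 7, so there is no saddle point; optimal play is mixed.
M is strictly dominated by U, so Player I never plays it.
X is strictly dominated by Y (it gives Player I strictly more in every row), so Player II never plays it.
On the remaining 2×2 (U, D vs Y, Z):
Let Player I play U with probability p. Expected payoff against Y: 7p + 6(1−p) = p + 6; against Z: 4p + 8(1−p) = −4p + 8.
Setting these equal: p + 6 = −4p + 8 ⇒ 5p = 2 ⇒ p = 2/5, and the value is (1)·(2/5) + 6 = 32/5.
For Player II: with q = P(Y), equating U's and D's payoffs gives 3q + 4 = −2q + 8 ⇒ q = 4/5.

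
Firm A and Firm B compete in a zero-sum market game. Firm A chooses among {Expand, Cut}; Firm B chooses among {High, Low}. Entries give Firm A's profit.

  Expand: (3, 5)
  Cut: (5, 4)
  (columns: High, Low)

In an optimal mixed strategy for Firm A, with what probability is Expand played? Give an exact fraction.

Row minima: Expand → 3, Cut → 4; maximin = 4.
Column maxima: High → 5, Low → 5; minimax = 5.
4 ≠ 5, so there is no saddle point; optimal play is mixed.
Let Firm A play Expand with probability p. Expected payoff against High: 3p + 5(1−p) = −2p + 5; against Low: 5p + 4(1−p) = p + 4.
Setting these equal: −2p + 5 = p + 4 ⇒ −3p = -1 ⇒ p = 1/3, and the value is (-2)·(1/3) + 5 = 13/3.
For Firm B: with q = P(High), equating Expand's and Cut's payoffs gives −2q + 5 = q + 4 ⇒ q = 1/3.

1/3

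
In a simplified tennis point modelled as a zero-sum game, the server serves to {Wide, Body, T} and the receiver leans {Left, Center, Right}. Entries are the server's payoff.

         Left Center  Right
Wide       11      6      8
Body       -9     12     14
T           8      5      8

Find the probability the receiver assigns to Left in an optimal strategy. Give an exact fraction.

3/13

Row minima: Wide → 6, Body → -9, T → 5; maximin = 6.
Column maxima: Left → 11, Center → 12, Right → 14; minimax = 11.
6 ≠ 11, so there is no saddle point; optimal play is mixed.
Right is strictly dominated by Center (it gives the server strictly more in every row), so the receiver never plays it.
With Right eliminated, T is strictly dominated by Wide (Wide gives the server strictly more in every remaining column), so the server never plays it.
On the remaining 2×2 (Wide, Body vs Left, Center):
Let the server play Wide with probability p. Expected payoff against Left: 11p + (-9)(1−p) = 20p − 9; against Center: 6p + 12(1−p) = −6p + 12.
Setting these equal: 20p − 9 = −6p + 12 ⇒ 26p = 21 ⇒ p = 21/26, and the value is (20)·(21/26) − 9 = 93/13.
For the receiver: with q = P(Left), equating Wide's and Body's payoffs gives 5q + 6 = −21q + 12 ⇒ q = 3/13.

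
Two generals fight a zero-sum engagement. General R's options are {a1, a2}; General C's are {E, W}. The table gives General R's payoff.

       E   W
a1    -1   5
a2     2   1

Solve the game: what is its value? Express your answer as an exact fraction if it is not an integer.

11/7

Row minima: a1 → -1, a2 → 1; maximin = 1.
Column maxima: E → 2, W → 5; minimax = 2.
1 ≠ 2, so there is no saddle point; optimal play is mixed.
Let General R play a1 with probability p. Expected payoff against E: (-1)p + 2(1−p) = −3p + 2; against W: 5p + 1(1−p) = 4p + 1.
Setting these equal: −3p + 2 = 4p + 1 ⇒ −7p = -1 ⇒ p = 1/7, and the value is (-3)·(1/7) + 2 = 11/7.
For General C: with q = P(E), equating a1's and a2's payoffs gives −6q + 5 = q + 1 ⇒ q = 4/7.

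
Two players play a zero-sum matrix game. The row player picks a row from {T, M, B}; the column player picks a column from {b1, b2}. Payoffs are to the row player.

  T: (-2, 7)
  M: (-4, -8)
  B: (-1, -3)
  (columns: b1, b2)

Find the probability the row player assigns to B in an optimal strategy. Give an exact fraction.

Row minima: T → -2, M → -8, B → -3; maximin = -2.
Column maxima: b1 → -1, b2 → 7; minimax = -1.
-2 ≠ -1, so there is no saddle point; optimal play is mixed.
M is strictly dominated by T, so the row player never plays it.
On the remaining 2×2 (T, B vs b1, b2):
Let the row player play T with probability p. Expected payoff against b1: (-2)p + (-1)(1−p) = −p − 1; against b2: 7p + (-3)(1−p) = 10p − 3.
Setting these equal: −p − 1 = 10p − 3 ⇒ −11p = -2 ⇒ p = 2/11, and the value is (-1)·(2/11) − 1 = -13/11.
For the column player: with q = P(b1), equating T's and B's payoffs gives −9q + 7 = 2q − 3 ⇒ q = 10/11.

9/11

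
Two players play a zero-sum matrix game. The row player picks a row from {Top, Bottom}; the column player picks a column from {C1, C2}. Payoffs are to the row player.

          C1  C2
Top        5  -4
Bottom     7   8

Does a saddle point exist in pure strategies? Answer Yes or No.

Row minima: Top → -4, Bottom → 7; maximin = 7.
Column maxima: C1 → 7, C2 → 8; minimax = 7.
maximin = minimax = 7, so a saddle point exists.

Yes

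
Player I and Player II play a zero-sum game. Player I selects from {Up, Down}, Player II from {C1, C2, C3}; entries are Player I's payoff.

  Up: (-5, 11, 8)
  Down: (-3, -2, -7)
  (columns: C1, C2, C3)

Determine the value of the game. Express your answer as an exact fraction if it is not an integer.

-59/17

Row minima: Up → -5, Down → -7; maximin = -5.
Column maxima: C1 → -3, C2 → 11, C3 → 8; minimax = -3.
-5 ≠ -3, so there is no saddle point; optimal play is mixed.
C2 is strictly dominated by C1 (it gives Player I strictly more in every row), so Player II never plays it.
On the remaining 2×2 (Up, Down vs C1, C3):
Let Player I play Up with probability p. Expected payoff against C1: (-5)p + (-3)(1−p) = −2p − 3; against C3: 8p + (-7)(1−p) = 15p − 7.
Setting these equal: −2p − 3 = 15p − 7 ⇒ −17p = -4 ⇒ p = 4/17, and the value is (-2)·(4/17) − 3 = -59/17.
For Player II: with q = P(C1), equating Up's and Down's payoffs gives −13q + 8 = 4q − 7 ⇒ q = 15/17.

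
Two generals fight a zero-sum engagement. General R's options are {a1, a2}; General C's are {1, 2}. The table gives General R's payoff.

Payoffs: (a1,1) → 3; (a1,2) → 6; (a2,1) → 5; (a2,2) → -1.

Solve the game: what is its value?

Row minima: a1 → 3, a2 → -1; maximin = 3.
Column maxima: 1 → 5, 2 → 6; minimax = 5.
3 ≠ 5, so there is no saddle point; optimal play is mixed.
Let General R play a1 with probability p. Expected payoff against 1: 3p + 5(1−p) = −2p + 5; against 2: 6p + (-1)(1−p) = 7p − 1.
Setting these equal: −2p + 5 = 7p − 1 ⇒ −9p = -6 ⇒ p = 2/3, and the value is (-2)·(2/3) + 5 = 11/3.
For General C: with q = P(1), equating a1's and a2's payoffs gives −3q + 6 = 6q − 1 ⇒ q = 7/9.

11/3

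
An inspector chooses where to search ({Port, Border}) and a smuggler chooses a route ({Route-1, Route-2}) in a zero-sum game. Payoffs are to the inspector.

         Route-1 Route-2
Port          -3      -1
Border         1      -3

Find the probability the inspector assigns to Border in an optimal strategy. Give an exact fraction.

1/3

Row minima: Port → -3, Border → -3; maximin = -3.
Column maxima: Route-1 → 1, Route-2 → -1; minimax = -1.
-3 ≠ -1, so there is no saddle point; optimal play is mixed.
Let the inspector play Port with probability p. Expected payoff against Route-1: (-3)p + 1(1−p) = −4p + 1; against Route-2: (-1)p + (-3)(1−p) = 2p − 3.
Setting these equal: −4p + 1 = 2p − 3 ⇒ −6p = -4 ⇒ p = 2/3, and the value is (-4)·(2/3) + 1 = -5/3.
For the smuggler: with q = P(Route-1), equating Port's and Border's payoffs gives −2q − 1 = 4q − 3 ⇒ q = 1/3.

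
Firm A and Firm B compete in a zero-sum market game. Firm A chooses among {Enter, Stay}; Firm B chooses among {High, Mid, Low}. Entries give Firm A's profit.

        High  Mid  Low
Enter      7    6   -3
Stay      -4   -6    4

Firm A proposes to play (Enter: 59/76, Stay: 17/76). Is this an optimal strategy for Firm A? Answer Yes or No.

No

Against High this mix gives (59/76)·7 + (17/76)·(-4) = 345/76.
Against Mid this mix gives (59/76)·6 + (17/76)·(-6) = 63/19.
Against Low this mix gives (59/76)·(-3) + (17/76)·4 = -109/76.
Firm B will play Low, holding Firm A to -109/76. Shifting weight toward the row that does better against Low would raise this floor (the equalizing mix achieves 6/19 against both Low and Mid), so the proposed strategy is not optimal.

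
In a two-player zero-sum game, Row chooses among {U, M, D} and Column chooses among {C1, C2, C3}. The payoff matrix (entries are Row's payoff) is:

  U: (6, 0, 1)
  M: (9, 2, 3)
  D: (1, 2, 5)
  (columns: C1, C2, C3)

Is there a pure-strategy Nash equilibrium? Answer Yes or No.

Yes

Row minima: U → 0, M → 2, D → 1; maximin = 2.
Column maxima: C1 → 9, C2 → 2, C3 → 5; minimax = 2.
maximin = minimax = 2, so a saddle point exists.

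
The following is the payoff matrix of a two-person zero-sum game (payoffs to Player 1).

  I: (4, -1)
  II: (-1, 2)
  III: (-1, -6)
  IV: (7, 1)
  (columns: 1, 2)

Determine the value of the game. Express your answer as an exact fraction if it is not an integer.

5/3

Row minima: I → -1, II → -1, III → -6, IV → 1; maximin = 1.
Column maxima: 1 → 7, 2 → 2; minimax = 2.
1 ≠ 2, so there is no saddle point; optimal play is mixed.
I is strictly dominated by IV, so Player 1 never plays it.
III is strictly dominated by IV, so Player 1 never plays it.
On the remaining 2×2 (II, IV vs 1, 2):
Let Player 1 play II with probability p. Expected payoff against 1: (-1)p + 7(1−p) = −8p + 7; against 2: 2p + 1(1−p) = p + 1.
Setting these equal: −8p + 7 = p + 1 ⇒ −9p = -6 ⇒ p = 2/3, and the value is (-8)·(2/3) + 7 = 5/3.
For Player 2: with q = P(1), equating II's and IV's payoffs gives −3q + 2 = 6q + 1 ⇒ q = 1/9.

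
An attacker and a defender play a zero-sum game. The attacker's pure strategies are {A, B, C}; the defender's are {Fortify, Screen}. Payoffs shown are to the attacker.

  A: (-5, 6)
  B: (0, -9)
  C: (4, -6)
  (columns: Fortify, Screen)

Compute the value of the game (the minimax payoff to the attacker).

Row minima: A → -5, B → -9, C → -6; maximin = -5.
Column maxima: Fortify → 4, Screen → 6; minimax = 4.
-5 ≠ 4, so there is no saddle point; optimal play is mixed.
B is strictly dominated by C, so the attacker never plays it.
On the remaining 2×2 (A, C vs Fortify, Screen):
Let the attacker play A with probability p. Expected payoff against Fortify: (-5)p + 4(1−p) = −9p + 4; against Screen: 6p + (-6)(1−p) = 12p − 6.
Setting these equal: −9p + 4 = 12p − 6 ⇒ −21p = -10 ⇒ p = 10/21, and the value is (-9)·(10/21) + 4 = -2/7.
For the defender: with q = P(Fortify), equating A's and C's payoffs gives −11q + 6 = 10q − 6 ⇒ q = 4/7.

-2/7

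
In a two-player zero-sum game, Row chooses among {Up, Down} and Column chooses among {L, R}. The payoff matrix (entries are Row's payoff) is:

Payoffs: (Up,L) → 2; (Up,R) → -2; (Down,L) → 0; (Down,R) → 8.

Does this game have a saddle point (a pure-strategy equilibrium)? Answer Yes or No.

Row minima: Up → -2, Down → 0; maximin = 0.
Column maxima: L → 2, R → 8; minimax = 2.
0 ≠ 2, so no pure-strategy equilibrium exists.

No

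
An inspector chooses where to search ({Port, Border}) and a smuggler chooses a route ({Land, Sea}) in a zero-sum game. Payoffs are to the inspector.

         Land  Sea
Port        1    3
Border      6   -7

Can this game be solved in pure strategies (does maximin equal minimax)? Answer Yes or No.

No

Row minima: Port → 1, Border → -7; maximin = 1.
Column maxima: Land → 6, Sea → 3; minimax = 3.
1 ≠ 3, so no pure-strategy equilibrium exists.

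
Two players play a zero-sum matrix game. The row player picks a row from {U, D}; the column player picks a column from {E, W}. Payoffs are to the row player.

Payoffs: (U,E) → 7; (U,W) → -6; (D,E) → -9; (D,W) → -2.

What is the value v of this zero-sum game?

-17/5

Row minima: U → -6, D → -9; maximin = -6.
Column maxima: E → 7, W → -2; minimax = -2.
-6 ≠ -2, so there is no saddle point; optimal play is mixed.
Let the row player play U with probability p. Expected payoff against E: 7p + (-9)(1−p) = 16p − 9; against W: (-6)p + (-2)(1−p) = −4p − 2.
Setting these equal: 16p − 9 = −4p − 2 ⇒ 20p = 7 ⇒ p = 7/20, and the value is (16)·(7/20) − 9 = -17/5.
For the column player: with q = P(E), equating U's and D's payoffs gives 13q − 6 = −7q − 2 ⇒ q = 1/5.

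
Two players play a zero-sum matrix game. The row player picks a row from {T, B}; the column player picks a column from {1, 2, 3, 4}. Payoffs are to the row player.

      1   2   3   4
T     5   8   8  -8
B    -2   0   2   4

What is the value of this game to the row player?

Row minima: T → -8, B → -2; maximin = -2.
Column maxima: 1 → 5, 2 → 8, 3 → 8, 4 → 4; minimax = 4.
-2 ≠ 4, so there is no saddle point; optimal play is mixed.
2 is strictly dominated by 1 (it gives the row player strictly more in every row), so the column player never plays it.
3 is strictly dominated by 1 (it gives the row player strictly more in every row), so the column player never plays it.
On the remaining 2×2 (T, B vs 1, 4):
Let the row player play T with probability p. Expected payoff against 1: 5p + (-2)(1−p) = 7p − 2; against 4: (-8)p + 4(1−p) = −12p + 4.
Setting these equal: 7p − 2 = −12p + 4 ⇒ 19p = 6 ⇒ p = 6/19, and the value is (7)·(6/19) − 2 = 4/19.
For the column player: with q = P(1), equating T's and B's payoffs gives 13q − 8 = −6q + 4 ⇒ q = 12/19.

4/19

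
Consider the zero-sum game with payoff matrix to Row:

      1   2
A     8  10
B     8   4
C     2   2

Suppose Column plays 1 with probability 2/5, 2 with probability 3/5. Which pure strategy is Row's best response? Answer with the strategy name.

A

Expected payoff of A: (2/5)·8 + (3/5)·10 = 46/5.
Expected payoff of B: (2/5)·8 + (3/5)·4 = 28/5.
Expected payoff of C: (2/5)·2 + (3/5)·2 = 2.
The largest is 46/5, so Row's best response is A.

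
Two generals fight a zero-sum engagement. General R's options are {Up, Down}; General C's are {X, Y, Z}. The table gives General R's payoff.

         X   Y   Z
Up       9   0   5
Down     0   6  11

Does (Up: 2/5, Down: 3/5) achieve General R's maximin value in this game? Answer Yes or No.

Yes

Against X this mix gives (2/5)·9 + (3/5)·0 = 18/5.
Against Y this mix gives (2/5)·0 + (3/5)·6 = 18/5.
Against Z this mix gives (2/5)·5 + (3/5)·11 = 43/5.
All of General C's active replies (X, Y) yield 18/5, and no column does worse for General R. The mix makes General C indifferent and guarantees 18/5, so it is optimal.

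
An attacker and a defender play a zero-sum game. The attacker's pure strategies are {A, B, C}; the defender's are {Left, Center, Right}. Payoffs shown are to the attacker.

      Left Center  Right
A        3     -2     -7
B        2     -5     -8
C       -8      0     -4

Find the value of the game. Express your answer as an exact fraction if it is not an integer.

Row minima: A → -7, B → -8, C → -8; maximin = -7.
Column maxima: Left → 3, Center → 0, Right → -4; minimax = -4.
-7 ≠ -4, so there is no saddle point; optimal play is mixed.
B is strictly dominated by A, so the attacker never plays it.
Center is strictly dominated by Right (it gives the attacker strictly more in every row), so the defender never plays it.
On the remaining 2×2 (A, C vs Left, Right):
Let the attacker play A with probability p. Expected payoff against Left: 3p + (-8)(1−p) = 11p − 8; against Right: (-7)p + (-4)(1−p) = −3p − 4.
Setting these equal: 11p − 8 = −3p − 4 ⇒ 14p = 4 ⇒ p = 2/7, and the value is (11)·(2/7) − 8 = -34/7.
For the defender: with q = P(Left), equating A's and C's payoffs gives 10q − 7 = −4q − 4 ⇒ q = 3/14.

-34/7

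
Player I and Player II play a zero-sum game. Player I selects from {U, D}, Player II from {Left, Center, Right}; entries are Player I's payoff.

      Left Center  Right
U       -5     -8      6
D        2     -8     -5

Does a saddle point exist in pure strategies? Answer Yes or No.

Yes

Row minima: U → -8, D → -8; maximin = -8.
Column maxima: Left → 2, Center → -8, Right → 6; minimax = -8.
maximin = minimax = -8, so a saddle point exists.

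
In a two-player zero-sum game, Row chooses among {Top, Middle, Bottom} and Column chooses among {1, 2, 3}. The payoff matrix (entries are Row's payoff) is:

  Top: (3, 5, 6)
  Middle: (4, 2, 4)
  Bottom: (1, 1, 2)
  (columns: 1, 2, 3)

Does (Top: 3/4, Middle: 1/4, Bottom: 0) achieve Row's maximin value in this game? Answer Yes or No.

No

Against 1 this mix gives (3/4)·3 + (1/4)·4 = 13/4.
Against 2 this mix gives (3/4)·5 + (1/4)·2 = 17/4.
Against 3 this mix gives (3/4)·6 + (1/4)·4 = 11/2.
Column will play 1, holding Row to 13/4. Shifting weight toward the row that does better against 1 would raise this floor (the equalizing mix achieves 7/2 against both 1 and 2), so the proposed strategy is not optimal.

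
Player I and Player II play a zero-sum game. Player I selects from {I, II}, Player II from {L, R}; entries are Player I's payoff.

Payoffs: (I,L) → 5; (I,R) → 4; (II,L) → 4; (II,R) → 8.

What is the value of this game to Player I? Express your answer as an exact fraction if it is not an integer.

Row minima: I → 4, II → 4; maximin = 4.
Column maxima: L → 5, R → 8; minimax = 5.
4 ≠ 5, so there is no saddle point; optimal play is mixed.
Let Player I play I with probability p. Expected payoff against L: 5p + 4(1−p) = p + 4; against R: 4p + 8(1−p) = −4p + 8.
Setting these equal: p + 4 = −4p + 8 ⇒ 5p = 4 ⇒ p = 4/5, and the value is (1)·(4/5) + 4 = 24/5.
For Player II: with q = P(L), equating I's and II's payoffs gives q + 4 = −4q + 8 ⇒ q = 4/5.

24/5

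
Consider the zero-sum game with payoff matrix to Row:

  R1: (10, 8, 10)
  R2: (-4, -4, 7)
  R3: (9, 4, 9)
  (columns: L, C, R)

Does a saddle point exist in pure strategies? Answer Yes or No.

Row minima: R1 → 8, R2 → -4, R3 → 4; maximin = 8.
Column maxima: L → 10, C → 8, R → 10; minimax = 8.
maximin = minimax = 8, so a saddle point exists.

Yes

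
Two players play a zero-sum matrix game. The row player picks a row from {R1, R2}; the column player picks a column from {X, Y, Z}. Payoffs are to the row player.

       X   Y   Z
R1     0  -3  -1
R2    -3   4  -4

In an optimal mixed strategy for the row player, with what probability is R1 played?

Row minima: R1 → -3, R2 → -4; maximin = -3.
Column maxima: X → 0, Y → 4, Z → -1; minimax = -1.
-3 ≠ -1, so there is no saddle point; optimal play is mixed.
X is strictly dominated by Z (it gives the row player strictly more in every row), so the column player never plays it.
On the remaining 2×2 (R1, R2 vs Y, Z):
Let the row player play R1 with probability p. Expected payoff against Y: (-3)p + 4(1−p) = −7p + 4; against Z: (-1)p + (-4)(1−p) = 3p − 4.
Setting these equal: −7p + 4 = 3p − 4 ⇒ −10p = -8 ⇒ p = 4/5, and the value is (-7)·(4/5) + 4 = -8/5.
For the column player: with q = P(Y), equating R1's and R2's payoffs gives −2q − 1 = 8q − 4 ⇒ q = 3/10.

4/5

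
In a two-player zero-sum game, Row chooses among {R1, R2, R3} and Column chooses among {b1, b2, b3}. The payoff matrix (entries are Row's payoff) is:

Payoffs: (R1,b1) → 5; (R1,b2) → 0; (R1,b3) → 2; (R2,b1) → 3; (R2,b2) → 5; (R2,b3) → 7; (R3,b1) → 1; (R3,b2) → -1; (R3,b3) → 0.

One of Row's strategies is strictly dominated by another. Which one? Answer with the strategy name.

R3

R1 gives a strictly higher payoff than R3 against every column: 5 > 1, 0 > -1, 2 > 0.
So R3 is strictly dominated and Row never plays it.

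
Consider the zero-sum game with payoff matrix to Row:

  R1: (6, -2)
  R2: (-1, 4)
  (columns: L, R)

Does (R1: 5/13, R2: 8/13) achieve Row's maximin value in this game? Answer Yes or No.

Against L this mix gives (5/13)·6 + (8/13)·(-1) = 22/13.
Against R this mix gives (5/13)·(-2) + (8/13)·4 = 22/13.
All of Column's active replies (L, R) yield 22/13, and no column does worse for Row. The mix makes Column indifferent and guarantees 22/13, so it is optimal.

Yes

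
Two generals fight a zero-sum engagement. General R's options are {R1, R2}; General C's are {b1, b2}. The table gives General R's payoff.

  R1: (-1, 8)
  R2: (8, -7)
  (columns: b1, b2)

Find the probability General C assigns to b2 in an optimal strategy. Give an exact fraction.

3/8

Row minima: R1 → -1, R2 → -7; maximin = -1.
Column maxima: b1 → 8, b2 → 8; minimax = 8.
-1 ≠ 8, so there is no saddle point; optimal play is mixed.
Let General R play R1 with probability p. Expected payoff against b1: (-1)p + 8(1−p) = −9p + 8; against b2: 8p + (-7)(1−p) = 15p − 7.
Setting these equal: −9p + 8 = 15p − 7 ⇒ −24p = -15 ⇒ p = 5/8, and the value is (-9)·(5/8) + 8 = 19/8.
For General C: with q = P(b1), equating R1's and R2's payoffs gives −9q + 8 = 15q − 7 ⇒ q = 5/8.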